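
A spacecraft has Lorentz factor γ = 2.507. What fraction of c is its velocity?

From γ = 1/√(1 - v²/c²):
1/γ² = 1/2.507² = 0.1591
v²/c² = 1 - 0.1591 = 0.8409
v/c = √(0.8409) = 0.9170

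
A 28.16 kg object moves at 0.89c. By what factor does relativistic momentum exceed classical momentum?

p_rel = γmv, p_class = mv
Ratio = γ = 1/√(1 - 0.89²) = 2.193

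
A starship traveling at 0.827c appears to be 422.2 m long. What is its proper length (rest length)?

Contracted length L = 422.2 m
γ = 1/√(1 - 0.827²) = 1.7787
L₀ = γL = 1.7787 × 422.2 = 751.0 m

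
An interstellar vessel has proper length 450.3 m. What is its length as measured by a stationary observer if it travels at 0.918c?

Proper length L₀ = 450.3 m
γ = 1/√(1 - 0.918²) = 2.5216
L = L₀/γ = 450.3/2.5216 = 178.6 m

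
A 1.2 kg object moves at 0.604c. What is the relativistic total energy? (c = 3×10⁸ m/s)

γ = 1/√(1 - 0.604²) = 1.255
mc² = 1.2 × (3×10⁸)² = 1.080×10¹⁷ J
E = γmc² = 1.255 × 1.080×10¹⁷ = 1.355×10¹⁷ J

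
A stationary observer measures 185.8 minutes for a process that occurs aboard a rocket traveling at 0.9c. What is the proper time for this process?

Dilated time Δt = 185.8 minutes
γ = 1/√(1 - 0.9²) = 2.294
Δt₀ = Δt/γ = 185.8/2.294 = 80.99 minutes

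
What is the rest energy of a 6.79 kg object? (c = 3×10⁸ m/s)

c² = (3×10⁸)² = 9.000×10¹⁶ m²/s²
E₀ = mc² = 6.79 × 9.000×10¹⁶ = 6.111×10¹⁷ J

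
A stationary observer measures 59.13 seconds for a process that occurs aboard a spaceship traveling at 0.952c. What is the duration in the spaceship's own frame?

Dilated time Δt = 59.13 seconds
γ = 1/√(1 - 0.952²) = 3.267
Δt₀ = Δt/γ = 59.13/3.267 = 18.10 seconds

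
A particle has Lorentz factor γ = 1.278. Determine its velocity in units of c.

From γ = 1/√(1 - v²/c²):
1/γ² = 1/1.278² = 0.6123
v²/c² = 1 - 0.6123 = 0.3877
v/c = √(0.3877) = 0.6227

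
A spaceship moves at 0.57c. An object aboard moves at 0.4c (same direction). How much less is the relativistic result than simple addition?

Classical: u' + v = 0.4 + 0.57 = 0.97c
Relativistic: u = (0.4 + 0.57)/(1 + 0.228) = 0.97/1.228 = 0.7899c
Difference: 0.97 - 0.7899 = 0.1801c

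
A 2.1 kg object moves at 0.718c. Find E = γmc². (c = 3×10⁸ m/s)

γ = 1/√(1 - 0.718²) = 1.4367
mc² = 2.1 × (3×10⁸)² = 1.890×10¹⁷ J
E = γmc² = 1.4367 × 1.890×10¹⁷ = 2.715×10¹⁷ J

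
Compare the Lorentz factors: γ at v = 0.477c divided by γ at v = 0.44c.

γ₁ = 1/√(1 - 0.477²) = 1.138
γ₂ = 1/√(1 - 0.44²) = 1.114
γ₁/γ₂ = 1.138/1.114 = 1.022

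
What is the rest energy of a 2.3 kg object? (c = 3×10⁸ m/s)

c² = (3×10⁸)² = 9.000×10¹⁶ m²/s²
E₀ = mc² = 2.3 × 9.000×10¹⁶ = 2.070×10¹⁷ J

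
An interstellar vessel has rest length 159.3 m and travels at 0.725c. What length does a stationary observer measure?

Proper length L₀ = 159.3 m
γ = 1/√(1 - 0.725²) = 1.452
L = L₀/γ = 159.3/1.452 = 109.7 m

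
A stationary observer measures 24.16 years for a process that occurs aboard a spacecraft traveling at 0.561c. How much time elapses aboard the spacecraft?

Dilated time Δt = 24.16 years
γ = 1/√(1 - 0.561²) = 1.208
Δt₀ = Δt/γ = 24.16/1.208 = 20.00 years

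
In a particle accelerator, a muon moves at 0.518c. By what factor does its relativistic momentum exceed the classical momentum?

p_rel = γmv, p_class = mv
Ratio = γ = 1/√(1 - 0.518²)
= 1/√(0.731676) = 1.169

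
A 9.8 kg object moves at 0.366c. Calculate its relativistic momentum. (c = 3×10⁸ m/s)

γ = 1/√(1 - 0.366²) = 1.0746
v = 0.366 × 3×10⁸ = 1.098×10⁸ m/s
p = γmv = 1.0746 × 9.8 × 1.098×10⁸ = 1.156×10⁹ kg·m/s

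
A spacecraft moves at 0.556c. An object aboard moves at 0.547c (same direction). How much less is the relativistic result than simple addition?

Classical: u' + v = 0.547 + 0.556 = 1.103c
Relativistic: u = (0.547 + 0.556)/(1 + 0.304132) = 1.103/1.304132 = 0.8458c
Difference: 1.103 - 0.8458 = 0.2572c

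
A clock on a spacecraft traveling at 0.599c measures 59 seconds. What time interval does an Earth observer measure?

Proper time Δt₀ = 59 seconds
γ = 1/√(1 - 0.599²) = 1.2488
Δt = γΔt₀ = 1.2488 × 59 = 73.68 seconds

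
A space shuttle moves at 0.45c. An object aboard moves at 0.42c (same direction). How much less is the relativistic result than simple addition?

Classical: u' + v = 0.42 + 0.45 = 0.87c
Relativistic: u = (0.42 + 0.45)/(1 + 0.189) = 0.87/1.189 = 0.7317c
Difference: 0.87 - 0.7317 = 0.1383c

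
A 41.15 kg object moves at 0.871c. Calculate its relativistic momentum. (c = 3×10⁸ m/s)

γ = 1/√(1 - 0.871²) = 2.0355
v = 0.871 × 3×10⁸ = 2.613×10⁸ m/s
p = γmv = 2.0355 × 41.15 × 2.613×10⁸ = 2.189×10¹⁰ kg·m/s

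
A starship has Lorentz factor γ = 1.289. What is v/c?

From γ = 1/√(1 - v²/c²):
1/γ² = 1/1.289² = 0.6019
v²/c² = 1 - 0.6019 = 0.3981
v/c = √(0.3981) = 0.6310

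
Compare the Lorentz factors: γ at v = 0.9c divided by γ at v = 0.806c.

γ₁ = 1/√(1 - 0.9²) = 2.294
γ₂ = 1/√(1 - 0.806²) = 1.689
γ₁/γ₂ = 2.294/1.689 = 1.358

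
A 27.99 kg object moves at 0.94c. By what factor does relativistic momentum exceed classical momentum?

p_rel = γmv, p_class = mv
Ratio = γ = 1/√(1 - 0.94²) = 2.931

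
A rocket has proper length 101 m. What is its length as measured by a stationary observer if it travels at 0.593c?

Proper length L₀ = 101 m
γ = 1/√(1 - 0.593²) = 1.2419
L = L₀/γ = 101/1.2419 = 81.33 m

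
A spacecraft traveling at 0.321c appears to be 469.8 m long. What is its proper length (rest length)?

Contracted length L = 469.8 m
γ = 1/√(1 - 0.321²) = 1.056
L₀ = γL = 1.056 × 469.8 = 496.1 m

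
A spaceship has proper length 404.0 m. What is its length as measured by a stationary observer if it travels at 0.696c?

Proper length L₀ = 404.0 m
γ = 1/√(1 - 0.696²) = 1.3927
L = L₀/γ = 404.0/1.3927 = 290.1 m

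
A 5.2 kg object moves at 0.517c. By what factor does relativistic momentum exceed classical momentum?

p_rel = γmv, p_class = mv
Ratio = γ = 1/√(1 - 0.517²) = 1.168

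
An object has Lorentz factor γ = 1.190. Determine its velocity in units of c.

From γ = 1/√(1 - v²/c²):
1/γ² = 1/1.190² = 0.70616
v²/c² = 1 - 0.70616 = 0.29384
v/c = √(0.29384) = 0.5421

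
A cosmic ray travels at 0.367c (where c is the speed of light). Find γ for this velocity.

v/c = 0.367, so (v/c)² = 0.134689
1 - (v/c)² = 0.865311
γ = 1/√(0.865311) = 1.075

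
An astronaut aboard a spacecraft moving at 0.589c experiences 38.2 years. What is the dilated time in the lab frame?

Proper time Δt₀ = 38.2 years
γ = 1/√(1 - 0.589²) = 1.2374
Δt = γΔt₀ = 1.2374 × 38.2 = 47.27 years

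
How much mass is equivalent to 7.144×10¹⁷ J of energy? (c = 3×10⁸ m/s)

From E = mc², we get m = E/c²
c² = (3×10⁸)² = 9×10¹⁶ m²/s²
m = 7.144×10¹⁷ / 9×10¹⁶ = 7.938 kg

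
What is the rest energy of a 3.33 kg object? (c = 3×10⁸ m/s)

c² = (3×10⁸)² = 9.000×10¹⁶ m²/s²
E₀ = mc² = 3.33 × 9.000×10¹⁶ = 2.997×10¹⁷ J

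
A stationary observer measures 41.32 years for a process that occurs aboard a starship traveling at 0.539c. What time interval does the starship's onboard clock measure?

Dilated time Δt = 41.32 years
γ = 1/√(1 - 0.539²) = 1.1872
Δt₀ = Δt/γ = 41.32/1.1872 = 34.80 years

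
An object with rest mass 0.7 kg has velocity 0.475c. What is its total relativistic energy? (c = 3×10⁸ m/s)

γ = 1/√(1 - 0.475²) = 1.1364
mc² = 0.7 × (3×10⁸)² = 6.300×10¹⁶ J
E = γmc² = 1.1364 × 6.300×10¹⁶ = 7.159×10¹⁶ J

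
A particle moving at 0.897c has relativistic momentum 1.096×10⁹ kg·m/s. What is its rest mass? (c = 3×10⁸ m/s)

γ = 1/√(1 - 0.897²) = 2.2623
v = 0.897 × 3×10⁸ = 2.691×10⁸ m/s
m = p/(γv) = 1.096×10⁹/(2.2623 × 2.691×10⁸) = 1.800 kg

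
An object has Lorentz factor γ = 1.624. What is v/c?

From γ = 1/√(1 - v²/c²):
1/γ² = 1/1.624² = 0.3792
v²/c² = 1 - 0.3792 = 0.6208
v/c = √(0.6208) = 0.7879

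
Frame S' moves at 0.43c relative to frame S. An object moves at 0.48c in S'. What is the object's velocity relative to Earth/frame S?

u = (u' + v)/(1 + u'v/c²)
Numerator: 0.48 + 0.43 = 0.91
Denominator: 1 + 0.2064 = 1.2064
u = 0.91/1.2064 = 0.7543c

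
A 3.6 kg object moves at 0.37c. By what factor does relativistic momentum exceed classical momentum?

p_rel = γmv, p_class = mv
Ratio = γ = 1/√(1 - 0.37²) = 1.076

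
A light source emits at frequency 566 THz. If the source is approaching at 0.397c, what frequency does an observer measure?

β = v/c = 0.397
(1+β)/(1-β) = 1.397/0.603 = 2.317
Doppler factor = √(2.317) = 1.522
f_obs = 566 × 1.522 = 861.5 THz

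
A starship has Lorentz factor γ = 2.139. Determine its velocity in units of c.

From γ = 1/√(1 - v²/c²):
1/γ² = 1/2.139² = 0.2186
v²/c² = 1 - 0.2186 = 0.7814
v/c = √(0.7814) = 0.8840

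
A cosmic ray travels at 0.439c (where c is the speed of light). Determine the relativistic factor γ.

v/c = 0.439, so (v/c)² = 0.192721
1 - (v/c)² = 0.807279
γ = 1/√(0.807279) = 1.113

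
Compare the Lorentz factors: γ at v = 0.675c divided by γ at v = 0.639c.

γ₁ = 1/√(1 - 0.675²) = 1.3553
γ₂ = 1/√(1 - 0.639²) = 1.3000
γ₁/γ₂ = 1.3553/1.3000 = 1.043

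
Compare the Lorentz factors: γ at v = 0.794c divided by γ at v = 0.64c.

γ₁ = 1/√(1 - 0.794²) = 1.645
γ₂ = 1/√(1 - 0.64²) = 1.301
γ₁/γ₂ = 1.645/1.301 = 1.264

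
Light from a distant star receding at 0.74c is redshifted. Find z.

β = 0.74
(1+β)/(1-β) = 1.74/0.26 = 6.692
√(6.692) = 2.587
z = 2.587 - 1 = 1.587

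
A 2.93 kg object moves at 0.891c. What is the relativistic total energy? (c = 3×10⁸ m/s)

γ = 1/√(1 - 0.891²) = 2.2026
mc² = 2.93 × (3×10⁸)² = 2.637×10¹⁷ J
E = γmc² = 2.2026 × 2.637×10¹⁷ = 5.808×10¹⁷ J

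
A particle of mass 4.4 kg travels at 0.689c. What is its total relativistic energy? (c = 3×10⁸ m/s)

γ = 1/√(1 - 0.689²) = 1.3798
mc² = 4.4 × (3×10⁸)² = 3.960×10¹⁷ J
E = γmc² = 1.3798 × 3.960×10¹⁷ = 5.464×10¹⁷ J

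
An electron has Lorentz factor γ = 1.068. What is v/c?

From γ = 1/√(1 - v²/c²):
1/γ² = 1/1.068² = 0.8767
v²/c² = 1 - 0.8767 = 0.1233
v/c = √(0.1233) = 0.3511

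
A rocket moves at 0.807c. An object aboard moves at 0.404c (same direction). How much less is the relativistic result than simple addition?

Classical: u' + v = 0.404 + 0.807 = 1.211c
Relativistic: u = (0.404 + 0.807)/(1 + 0.326028) = 1.211/1.326028 = 0.9133c
Difference: 1.211 - 0.9133 = 0.2977c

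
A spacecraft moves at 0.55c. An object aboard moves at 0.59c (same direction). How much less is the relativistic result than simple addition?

Classical: u' + v = 0.59 + 0.55 = 1.14c
Relativistic: u = (0.59 + 0.55)/(1 + 0.3245) = 1.14/1.3245 = 0.8607c
Difference: 1.14 - 0.8607 = 0.2793c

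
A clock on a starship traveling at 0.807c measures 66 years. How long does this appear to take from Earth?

Proper time Δt₀ = 66 years
γ = 1/√(1 - 0.807²) = 1.6933
Δt = γΔt₀ = 1.6933 × 66 = 111.8 years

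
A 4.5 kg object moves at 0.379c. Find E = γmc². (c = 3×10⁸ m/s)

γ = 1/√(1 - 0.379²) = 1.08062
mc² = 4.5 × (3×10⁸)² = 4.050×10¹⁷ J
E = γmc² = 1.08062 × 4.050×10¹⁷ = 4.377×10¹⁷ J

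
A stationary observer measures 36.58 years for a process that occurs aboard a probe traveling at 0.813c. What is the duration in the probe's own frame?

Dilated time Δt = 36.58 years
γ = 1/√(1 - 0.813²) = 1.717
Δt₀ = Δt/γ = 36.58/1.717 = 21.30 years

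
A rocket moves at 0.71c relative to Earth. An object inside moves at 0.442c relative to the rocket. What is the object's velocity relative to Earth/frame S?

u = (u' + v)/(1 + u'v/c²)
Numerator: 0.442 + 0.71 = 1.152
Denominator: 1 + 0.31382 = 1.31382
u = 1.152/1.31382 = 0.8768c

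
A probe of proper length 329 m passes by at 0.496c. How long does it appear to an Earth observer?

Proper length L₀ = 329 m
γ = 1/√(1 - 0.496²) = 1.1516
L = L₀/γ = 329/1.1516 = 285.7 m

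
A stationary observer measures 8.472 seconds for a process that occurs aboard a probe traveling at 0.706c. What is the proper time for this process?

Dilated time Δt = 8.472 seconds
γ = 1/√(1 - 0.706²) = 1.412
Δt₀ = Δt/γ = 8.472/1.412 = 6.000 seconds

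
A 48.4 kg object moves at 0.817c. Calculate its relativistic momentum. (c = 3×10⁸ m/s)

γ = 1/√(1 - 0.817²) = 1.734
v = 0.817 × 3×10⁸ = 2.451×10⁸ m/s
p = γmv = 1.734 × 48.4 × 2.451×10⁸ = 2.057×10¹⁰ kg·m/s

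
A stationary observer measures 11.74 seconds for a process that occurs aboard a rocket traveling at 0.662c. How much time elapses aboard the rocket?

Dilated time Δt = 11.74 seconds
γ = 1/√(1 - 0.662²) = 1.3342
Δt₀ = Δt/γ = 11.74/1.3342 = 8.799 seconds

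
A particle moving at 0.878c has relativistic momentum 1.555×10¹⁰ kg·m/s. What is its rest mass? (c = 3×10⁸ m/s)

γ = 1/√(1 - 0.878²) = 2.089
v = 0.878 × 3×10⁸ = 2.634×10⁸ m/s
m = p/(γv) = 1.555×10¹⁰/(2.089 × 2.634×10⁸) = 28.26 kg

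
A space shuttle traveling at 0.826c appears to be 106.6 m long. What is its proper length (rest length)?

Contracted length L = 106.6 m
γ = 1/√(1 - 0.826²) = 1.774
L₀ = γL = 1.774 × 106.6 = 189.1 m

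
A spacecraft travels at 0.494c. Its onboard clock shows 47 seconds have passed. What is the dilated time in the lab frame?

Proper time Δt₀ = 47 seconds
γ = 1/√(1 - 0.494²) = 1.15014
Δt = γΔt₀ = 1.15014 × 47 = 54.06 seconds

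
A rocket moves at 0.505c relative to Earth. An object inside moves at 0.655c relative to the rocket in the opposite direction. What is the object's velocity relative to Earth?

Object's velocity in rocket frame is u' = -0.655c
u = (u' + v)/(1 + u'v/c²) = (v - 0.655)/(1 - 0.655·v/c²)
Numerator: 0.505 - 0.655 = -0.15
Denominator: 1 - 0.330775 = 0.669225
u = -0.15/0.669225 = -0.2241c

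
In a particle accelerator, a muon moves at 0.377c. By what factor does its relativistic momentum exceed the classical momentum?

p_rel = γmv, p_class = mv
Ratio = γ = 1/√(1 - 0.377²)
= 1/√(0.857871) = 1.080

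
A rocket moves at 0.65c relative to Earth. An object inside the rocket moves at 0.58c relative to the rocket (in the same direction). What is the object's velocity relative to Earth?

u = (u' + v)/(1 + u'v/c²)
Numerator: 0.58 + 0.65 = 1.23
Denominator: 1 + 0.377 = 1.377
u = 1.23/1.377 = 0.8932c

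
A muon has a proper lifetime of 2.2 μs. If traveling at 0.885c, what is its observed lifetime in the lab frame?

Proper lifetime τ₀ = 2.2 μs
γ = 1/√(1 - 0.885²) = 2.1478
τ = γτ₀ = 2.1478 × 2.2 μs = 4.725 μs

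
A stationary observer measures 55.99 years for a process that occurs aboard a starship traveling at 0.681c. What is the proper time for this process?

Dilated time Δt = 55.99 years
γ = 1/√(1 - 0.681²) = 1.3656
Δt₀ = Δt/γ = 55.99/1.3656 = 41.00 years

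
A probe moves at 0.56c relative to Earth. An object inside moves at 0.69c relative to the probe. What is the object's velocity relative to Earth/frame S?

u = (u' + v)/(1 + u'v/c²)
Numerator: 0.69 + 0.56 = 1.25
Denominator: 1 + 0.3864 = 1.3864
u = 1.25/1.3864 = 0.9016c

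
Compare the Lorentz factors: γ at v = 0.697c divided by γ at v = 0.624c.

γ₁ = 1/√(1 - 0.697²) = 1.395
γ₂ = 1/√(1 - 0.624²) = 1.280
γ₁/γ₂ = 1.395/1.280 = 1.090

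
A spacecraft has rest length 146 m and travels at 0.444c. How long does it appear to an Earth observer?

Proper length L₀ = 146 m
γ = 1/√(1 - 0.444²) = 1.116
L = L₀/γ = 146/1.116 = 130.8 m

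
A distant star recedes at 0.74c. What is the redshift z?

β = 0.74
(1+β)/(1-β) = 1.74/0.26 = 6.692
√(6.692) = 2.587
z = 2.587 - 1 = 1.587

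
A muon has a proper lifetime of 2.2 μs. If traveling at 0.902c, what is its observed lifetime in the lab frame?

Proper lifetime τ₀ = 2.2 μs
γ = 1/√(1 - 0.902²) = 2.3162
τ = γτ₀ = 2.3162 × 2.2 μs = 5.096 μs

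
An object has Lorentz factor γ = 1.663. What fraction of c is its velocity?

From γ = 1/√(1 - v²/c²):
1/γ² = 1/1.663² = 0.3616
v²/c² = 1 - 0.3616 = 0.6384
v/c = √(0.6384) = 0.7990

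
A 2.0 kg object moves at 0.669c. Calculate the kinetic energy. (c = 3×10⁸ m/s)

γ = 1/√(1 - 0.669²) = 1.34542
γ - 1 = 0.34542
KE = (γ-1)mc² = 0.34542 × 2.0 × (3×10⁸)² = 6.218×10¹⁶ J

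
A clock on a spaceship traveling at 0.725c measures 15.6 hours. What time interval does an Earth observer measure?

Proper time Δt₀ = 15.6 hours
γ = 1/√(1 - 0.725²) = 1.452
Δt = γΔt₀ = 1.452 × 15.6 = 22.65 hours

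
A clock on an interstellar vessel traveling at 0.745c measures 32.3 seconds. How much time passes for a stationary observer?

Proper time Δt₀ = 32.3 seconds
γ = 1/√(1 - 0.745²) = 1.499
Δt = γΔt₀ = 1.499 × 32.3 = 48.42 seconds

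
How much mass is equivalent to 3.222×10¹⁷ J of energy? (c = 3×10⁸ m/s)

From E = mc², we get m = E/c²
c² = (3×10⁸)² = 9×10¹⁶ m²/s²
m = 3.222×10¹⁷ / 9×10¹⁶ = 3.580 kg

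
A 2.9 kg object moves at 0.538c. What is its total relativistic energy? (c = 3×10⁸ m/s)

γ = 1/√(1 - 0.538²) = 1.1863
mc² = 2.9 × (3×10⁸)² = 2.610×10¹⁷ J
E = γmc² = 1.1863 × 2.610×10¹⁷ = 3.096×10¹⁷ J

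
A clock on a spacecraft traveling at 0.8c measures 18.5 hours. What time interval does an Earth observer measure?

Proper time Δt₀ = 18.5 hours
γ = 1/√(1 - 0.8²) = 1.6667
Δt = γΔt₀ = 1.6667 × 18.5 = 30.83 hours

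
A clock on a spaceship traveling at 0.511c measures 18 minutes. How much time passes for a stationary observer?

Proper time Δt₀ = 18 minutes
γ = 1/√(1 - 0.511²) = 1.1634
Δt = γΔt₀ = 1.1634 × 18 = 20.94 minutes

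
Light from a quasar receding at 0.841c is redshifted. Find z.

β = 0.841
(1+β)/(1-β) = 1.841/0.159 = 11.58
√(11.58) = 3.403
z = 3.403 - 1 = 2.403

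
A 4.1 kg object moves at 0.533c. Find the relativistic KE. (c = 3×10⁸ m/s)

γ = 1/√(1 - 0.533²) = 1.18187
γ - 1 = 0.18187
KE = (γ-1)mc² = 0.18187 × 4.1 × (3×10⁸)² = 6.711×10¹⁶ J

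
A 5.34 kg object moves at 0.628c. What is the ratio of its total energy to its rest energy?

E = γmc², E₀ = mc²
E/E₀ = γ = 1/√(1 - 0.628²) = 1.285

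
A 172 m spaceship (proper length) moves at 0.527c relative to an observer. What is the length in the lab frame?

Proper length L₀ = 172 m
γ = 1/√(1 - 0.527²) = 1.1767
L = L₀/γ = 172/1.1767 = 146.2 m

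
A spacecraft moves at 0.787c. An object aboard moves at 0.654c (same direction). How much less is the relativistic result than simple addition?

Classical: u' + v = 0.654 + 0.787 = 1.441c
Relativistic: u = (0.654 + 0.787)/(1 + 0.514698) = 1.441/1.514698 = 0.9513c
Difference: 1.441 - 0.9513 = 0.4897c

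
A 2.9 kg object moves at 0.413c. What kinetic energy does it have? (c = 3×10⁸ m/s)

γ = 1/√(1 - 0.413²) = 1.09802
γ - 1 = 0.09802
KE = (γ-1)mc² = 0.09802 × 2.9 × (3×10⁸)² = 2.558×10¹⁶ J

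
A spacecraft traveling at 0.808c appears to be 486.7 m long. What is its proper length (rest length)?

Contracted length L = 486.7 m
γ = 1/√(1 - 0.808²) = 1.6973
L₀ = γL = 1.6973 × 486.7 = 826.1 m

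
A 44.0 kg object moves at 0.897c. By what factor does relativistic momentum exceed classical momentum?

p_rel = γmv, p_class = mv
Ratio = γ = 1/√(1 - 0.897²) = 2.262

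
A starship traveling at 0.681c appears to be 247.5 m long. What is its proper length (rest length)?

Contracted length L = 247.5 m
γ = 1/√(1 - 0.681²) = 1.3656
L₀ = γL = 1.3656 × 247.5 = 338.0 m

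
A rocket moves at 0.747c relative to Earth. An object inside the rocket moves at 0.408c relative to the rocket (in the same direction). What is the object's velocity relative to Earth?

u = (u' + v)/(1 + u'v/c²)
Numerator: 0.408 + 0.747 = 1.155
Denominator: 1 + 0.304776 = 1.304776
u = 1.155/1.304776 = 0.8852c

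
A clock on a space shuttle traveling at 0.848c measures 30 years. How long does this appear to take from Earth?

Proper time Δt₀ = 30 years
γ = 1/√(1 - 0.848²) = 1.8868
Δt = γΔt₀ = 1.8868 × 30 = 56.60 years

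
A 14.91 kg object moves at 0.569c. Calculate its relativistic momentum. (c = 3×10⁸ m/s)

γ = 1/√(1 - 0.569²) = 1.216
v = 0.569 × 3×10⁸ = 1.707×10⁸ m/s
p = γmv = 1.216 × 14.91 × 1.707×10⁸ = 3.095×10⁹ kg·m/s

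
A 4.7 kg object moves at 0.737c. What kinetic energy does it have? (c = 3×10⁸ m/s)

γ = 1/√(1 - 0.737²) = 1.4795
γ - 1 = 0.4795
KE = (γ-1)mc² = 0.4795 × 4.7 × (3×10⁸)² = 2.028×10¹⁷ J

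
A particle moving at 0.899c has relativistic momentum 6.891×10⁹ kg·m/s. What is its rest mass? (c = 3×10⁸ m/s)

γ = 1/√(1 - 0.899²) = 2.283
v = 0.899 × 3×10⁸ = 2.697×10⁸ m/s
m = p/(γv) = 6.891×10⁹/(2.283 × 2.697×10⁸) = 11.19 kg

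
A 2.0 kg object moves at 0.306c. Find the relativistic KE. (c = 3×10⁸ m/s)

γ = 1/√(1 - 0.306²) = 1.050385
γ - 1 = 0.050385
KE = (γ-1)mc² = 0.050385 × 2.0 × (3×10⁸)² = 9.069×10¹⁵ J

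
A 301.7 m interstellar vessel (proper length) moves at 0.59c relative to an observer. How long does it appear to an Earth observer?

Proper length L₀ = 301.7 m
γ = 1/√(1 - 0.59²) = 1.2385
L = L₀/γ = 301.7/1.2385 = 243.6 m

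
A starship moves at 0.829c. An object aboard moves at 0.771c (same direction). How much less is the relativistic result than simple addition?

Classical: u' + v = 0.771 + 0.829 = 1.6c
Relativistic: u = (0.771 + 0.829)/(1 + 0.639159) = 1.6/1.639159 = 0.9761c
Difference: 1.6 - 0.9761 = 0.6239c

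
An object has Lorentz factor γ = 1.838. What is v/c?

From γ = 1/√(1 - v²/c²):
1/γ² = 1/1.838² = 0.2960
v²/c² = 1 - 0.2960 = 0.7040
v/c = √(0.7040) = 0.8390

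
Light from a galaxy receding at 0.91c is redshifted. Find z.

β = 0.91
(1+β)/(1-β) = 1.91/0.09 = 21.22
√(21.22) = 4.607
z = 4.607 - 1 = 3.607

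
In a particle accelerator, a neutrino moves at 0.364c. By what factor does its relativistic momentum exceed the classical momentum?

p_rel = γmv, p_class = mv
Ratio = γ = 1/√(1 - 0.364²)
= 1/√(0.867504) = 1.074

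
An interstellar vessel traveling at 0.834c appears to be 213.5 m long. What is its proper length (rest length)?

Contracted length L = 213.5 m
γ = 1/√(1 - 0.834²) = 1.812
L₀ = γL = 1.812 × 213.5 = 386.9 m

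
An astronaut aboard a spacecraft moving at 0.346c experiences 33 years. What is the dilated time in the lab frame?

Proper time Δt₀ = 33 years
γ = 1/√(1 - 0.346²) = 1.0658
Δt = γΔt₀ = 1.0658 × 33 = 35.17 years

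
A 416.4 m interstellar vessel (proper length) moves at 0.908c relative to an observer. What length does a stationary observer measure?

Proper length L₀ = 416.4 m
γ = 1/√(1 - 0.908²) = 2.3868
L = L₀/γ = 416.4/2.3868 = 174.5 m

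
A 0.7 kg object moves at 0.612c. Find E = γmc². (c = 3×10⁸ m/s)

γ = 1/√(1 - 0.612²) = 1.2644
mc² = 0.7 × (3×10⁸)² = 6.300×10¹⁶ J
E = γmc² = 1.2644 × 6.300×10¹⁶ = 7.966×10¹⁶ J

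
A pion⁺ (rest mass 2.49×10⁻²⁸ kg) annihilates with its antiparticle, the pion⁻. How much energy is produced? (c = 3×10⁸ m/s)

Both particles have the same rest mass, so total mass = 2m
E = 2m·c² = 2 × 2.49×10⁻²⁸ × (3×10⁸)²
= 2 × 2.49×10⁻²⁸ × 9×10¹⁶
= 4.482×10⁻¹¹ J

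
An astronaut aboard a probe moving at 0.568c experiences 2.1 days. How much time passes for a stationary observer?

Proper time Δt₀ = 2.1 days
γ = 1/√(1 - 0.568²) = 1.215
Δt = γΔt₀ = 1.215 × 2.1 = 2.552 days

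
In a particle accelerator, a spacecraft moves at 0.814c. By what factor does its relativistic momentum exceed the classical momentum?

p_rel = γmv, p_class = mv
Ratio = γ = 1/√(1 - 0.814²)
= 1/√(0.337404) = 1.722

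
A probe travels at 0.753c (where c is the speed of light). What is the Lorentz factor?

v/c = 0.753, so (v/c)² = 0.567009
1 - (v/c)² = 0.432991
γ = 1/√(0.432991) = 1.520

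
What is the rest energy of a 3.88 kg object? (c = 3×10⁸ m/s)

c² = (3×10⁸)² = 9.000×10¹⁶ m²/s²
E₀ = mc² = 3.88 × 9.000×10¹⁶ = 3.492×10¹⁷ J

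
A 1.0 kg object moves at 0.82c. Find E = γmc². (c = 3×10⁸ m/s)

γ = 1/√(1 - 0.82²) = 1.747
mc² = 1.0 × (3×10⁸)² = 9.000×10¹⁶ J
E = γmc² = 1.747 × 9.000×10¹⁶ = 1.572×10¹⁷ J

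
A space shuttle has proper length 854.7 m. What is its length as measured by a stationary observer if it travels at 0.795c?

Proper length L₀ = 854.7 m
γ = 1/√(1 - 0.795²) = 1.6485
L = L₀/γ = 854.7/1.6485 = 518.5 m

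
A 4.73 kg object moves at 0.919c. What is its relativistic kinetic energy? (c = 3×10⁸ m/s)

γ = 1/√(1 - 0.919²) = 2.536413
γ - 1 = 1.536413
KE = (γ-1)mc² = 1.536413 × 4.73 × (3×10⁸)² = 6.541×10¹⁷ J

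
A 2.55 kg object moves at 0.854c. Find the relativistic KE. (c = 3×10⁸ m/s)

γ = 1/√(1 - 0.854²) = 1.9221
γ - 1 = 0.9221
KE = (γ-1)mc² = 0.9221 × 2.55 × (3×10⁸)² = 2.116×10¹⁷ J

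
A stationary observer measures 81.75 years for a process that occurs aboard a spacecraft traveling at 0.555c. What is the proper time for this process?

Dilated time Δt = 81.75 years
γ = 1/√(1 - 0.555²) = 1.20214
Δt₀ = Δt/γ = 81.75/1.20214 = 68.00 years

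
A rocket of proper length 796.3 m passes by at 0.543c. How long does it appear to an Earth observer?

Proper length L₀ = 796.3 m
γ = 1/√(1 - 0.543²) = 1.1909
L = L₀/γ = 796.3/1.1909 = 668.7 m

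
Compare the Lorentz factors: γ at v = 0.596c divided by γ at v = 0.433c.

γ₁ = 1/√(1 - 0.596²) = 1.245
γ₂ = 1/√(1 - 0.433²) = 1.109
γ₁/γ₂ = 1.245/1.109 = 1.123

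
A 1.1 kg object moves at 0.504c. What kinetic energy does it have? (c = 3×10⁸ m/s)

γ = 1/√(1 - 0.504²) = 1.1578
γ - 1 = 0.1578
KE = (γ-1)mc² = 0.1578 × 1.1 × (3×10⁸)² = 1.562×10¹⁶ J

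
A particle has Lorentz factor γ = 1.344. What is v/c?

From γ = 1/√(1 - v²/c²):
1/γ² = 1/1.344² = 0.5536
v²/c² = 1 - 0.5536 = 0.4464
v/c = √(0.4464) = 0.6681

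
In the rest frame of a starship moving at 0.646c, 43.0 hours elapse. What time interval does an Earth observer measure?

Proper time Δt₀ = 43.0 hours
γ = 1/√(1 - 0.646²) = 1.310
Δt = γΔt₀ = 1.310 × 43.0 = 56.33 hours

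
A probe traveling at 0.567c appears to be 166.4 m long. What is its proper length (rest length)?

Contracted length L = 166.4 m
γ = 1/√(1 - 0.567²) = 1.214
L₀ = γL = 1.214 × 166.4 = 202.0 m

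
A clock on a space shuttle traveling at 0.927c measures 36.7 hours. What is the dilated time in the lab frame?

Proper time Δt₀ = 36.7 hours
γ = 1/√(1 - 0.927²) = 2.6662
Δt = γΔt₀ = 2.6662 × 36.7 = 97.85 hours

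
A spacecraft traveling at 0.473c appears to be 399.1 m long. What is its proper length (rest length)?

Contracted length L = 399.1 m
γ = 1/√(1 - 0.473²) = 1.135
L₀ = γL = 1.135 × 399.1 = 453.0 m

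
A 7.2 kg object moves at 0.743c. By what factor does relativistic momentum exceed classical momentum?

p_rel = γmv, p_class = mv
Ratio = γ = 1/√(1 - 0.743²) = 1.494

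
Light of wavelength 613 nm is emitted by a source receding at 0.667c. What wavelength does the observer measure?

β = 0.667
Wavelength Doppler factor = √(1.667/0.333) = √(5.006) = 2.2374
λ_obs = 613 × 2.2374 = 1372 nm (redshift)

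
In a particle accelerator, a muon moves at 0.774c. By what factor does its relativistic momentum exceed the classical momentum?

p_rel = γmv, p_class = mv
Ratio = γ = 1/√(1 - 0.774²)
= 1/√(0.400924) = 1.579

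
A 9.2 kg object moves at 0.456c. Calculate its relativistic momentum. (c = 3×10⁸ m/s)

γ = 1/√(1 - 0.456²) = 1.1236
v = 0.456 × 3×10⁸ = 1.368×10⁸ m/s
p = γmv = 1.1236 × 9.2 × 1.368×10⁸ = 1.414×10⁹ kg·m/s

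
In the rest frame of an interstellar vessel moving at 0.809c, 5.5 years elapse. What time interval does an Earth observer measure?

Proper time Δt₀ = 5.5 years
γ = 1/√(1 - 0.809²) = 1.7012
Δt = γΔt₀ = 1.7012 × 5.5 = 9.357 years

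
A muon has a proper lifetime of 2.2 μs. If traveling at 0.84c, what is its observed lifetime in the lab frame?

Proper lifetime τ₀ = 2.2 μs
γ = 1/√(1 - 0.84²) = 1.843
τ = γτ₀ = 1.843 × 2.2 μs = 4.055 μs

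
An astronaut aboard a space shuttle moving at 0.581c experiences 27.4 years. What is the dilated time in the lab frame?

Proper time Δt₀ = 27.4 years
γ = 1/√(1 - 0.581²) = 1.2286
Δt = γΔt₀ = 1.2286 × 27.4 = 33.66 years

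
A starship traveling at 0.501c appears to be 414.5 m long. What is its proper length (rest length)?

Contracted length L = 414.5 m
γ = 1/√(1 - 0.501²) = 1.15547
L₀ = γL = 1.15547 × 414.5 = 478.9 m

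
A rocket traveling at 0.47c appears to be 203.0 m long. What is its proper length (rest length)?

Contracted length L = 203.0 m
γ = 1/√(1 - 0.47²) = 1.133
L₀ = γL = 1.133 × 203.0 = 230.0 m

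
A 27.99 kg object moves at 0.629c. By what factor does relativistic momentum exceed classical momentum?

p_rel = γmv, p_class = mv
Ratio = γ = 1/√(1 - 0.629²) = 1.286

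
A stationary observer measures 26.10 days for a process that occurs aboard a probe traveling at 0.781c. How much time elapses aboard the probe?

Dilated time Δt = 26.10 days
γ = 1/√(1 - 0.781²) = 1.601
Δt₀ = Δt/γ = 26.10/1.601 = 16.30 days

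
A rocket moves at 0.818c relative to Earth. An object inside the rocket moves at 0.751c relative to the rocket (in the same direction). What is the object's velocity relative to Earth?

u = (u' + v)/(1 + u'v/c²)
Numerator: 0.751 + 0.818 = 1.569
Denominator: 1 + 0.614318 = 1.614318
u = 1.569/1.614318 = 0.9719c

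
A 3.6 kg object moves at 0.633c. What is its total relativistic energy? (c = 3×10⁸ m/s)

γ = 1/√(1 - 0.633²) = 1.2917
mc² = 3.6 × (3×10⁸)² = 3.240×10¹⁷ J
E = γmc² = 1.2917 × 3.240×10¹⁷ = 4.185×10¹⁷ J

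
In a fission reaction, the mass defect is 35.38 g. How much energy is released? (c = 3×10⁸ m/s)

Convert mass defect: Δm = 35.38 g = 0.03538 kg
E = Δm·c² = 0.03538 × (3×10⁸)²
= 0.03538 × 9×10¹⁶ = 3.184×10¹⁵ J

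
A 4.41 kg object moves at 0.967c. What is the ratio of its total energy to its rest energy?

E = γmc², E₀ = mc²
E/E₀ = γ = 1/√(1 - 0.967²) = 3.925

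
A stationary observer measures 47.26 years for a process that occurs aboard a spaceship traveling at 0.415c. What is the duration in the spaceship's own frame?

Dilated time Δt = 47.26 years
γ = 1/√(1 - 0.415²) = 1.099
Δt₀ = Δt/γ = 47.26/1.099 = 43.00 years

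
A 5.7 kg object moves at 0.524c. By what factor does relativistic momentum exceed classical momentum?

p_rel = γmv, p_class = mv
Ratio = γ = 1/√(1 - 0.524²) = 1.174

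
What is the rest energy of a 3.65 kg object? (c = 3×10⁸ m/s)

c² = (3×10⁸)² = 9.000×10¹⁶ m²/s²
E₀ = mc² = 3.65 × 9.000×10¹⁶ = 3.285×10¹⁷ J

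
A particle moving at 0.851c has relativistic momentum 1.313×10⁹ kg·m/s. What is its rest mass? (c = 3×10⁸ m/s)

γ = 1/√(1 - 0.851²) = 1.904
v = 0.851 × 3×10⁸ = 2.553×10⁸ m/s
m = p/(γv) = 1.313×10⁹/(1.904 × 2.553×10⁸) = 2.701 kg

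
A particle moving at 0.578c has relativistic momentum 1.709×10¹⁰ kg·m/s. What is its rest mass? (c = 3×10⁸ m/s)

γ = 1/√(1 - 0.578²) = 1.2254
v = 0.578 × 3×10⁸ = 1.734×10⁸ m/s
m = p/(γv) = 1.709×10¹⁰/(1.2254 × 1.734×10⁸) = 80.43 kg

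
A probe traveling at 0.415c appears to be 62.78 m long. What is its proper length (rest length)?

Contracted length L = 62.78 m
γ = 1/√(1 - 0.415²) = 1.099
L₀ = γL = 1.099 × 62.78 = 69.00 m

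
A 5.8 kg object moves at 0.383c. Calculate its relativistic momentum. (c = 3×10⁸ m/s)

γ = 1/√(1 - 0.383²) = 1.0825
v = 0.383 × 3×10⁸ = 1.149×10⁸ m/s
p = γmv = 1.0825 × 5.8 × 1.149×10⁸ = 7.214×10⁸ kg·m/s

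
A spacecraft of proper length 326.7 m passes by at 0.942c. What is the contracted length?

Proper length L₀ = 326.7 m
γ = 1/√(1 - 0.942²) = 2.980
L = L₀/γ = 326.7/2.980 = 109.6 m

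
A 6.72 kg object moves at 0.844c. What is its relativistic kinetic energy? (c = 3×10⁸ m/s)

γ = 1/√(1 - 0.844²) = 1.8645
γ - 1 = 0.8645
KE = (γ-1)mc² = 0.8645 × 6.72 × (3×10⁸)² = 5.228×10¹⁷ J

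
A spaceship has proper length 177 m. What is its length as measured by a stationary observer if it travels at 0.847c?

Proper length L₀ = 177 m
γ = 1/√(1 - 0.847²) = 1.8811
L = L₀/γ = 177/1.8811 = 94.09 m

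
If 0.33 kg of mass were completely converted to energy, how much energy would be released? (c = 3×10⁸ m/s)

Using E = mc²:
c² = (3×10⁸)² = 9×10¹⁶ m²/s²
E = 0.33 × 9×10¹⁶ = 2.970×10¹⁶ J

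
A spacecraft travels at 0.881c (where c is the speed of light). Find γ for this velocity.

v/c = 0.881, so (v/c)² = 0.776161
1 - (v/c)² = 0.223839
γ = 1/√(0.223839) = 2.114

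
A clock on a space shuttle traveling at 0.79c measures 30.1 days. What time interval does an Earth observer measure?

Proper time Δt₀ = 30.1 days
γ = 1/√(1 - 0.79²) = 1.631
Δt = γΔt₀ = 1.631 × 30.1 = 49.09 days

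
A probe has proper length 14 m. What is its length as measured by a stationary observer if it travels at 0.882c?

Proper length L₀ = 14 m
γ = 1/√(1 - 0.882²) = 2.12202
L = L₀/γ = 14/2.12202 = 6.597 m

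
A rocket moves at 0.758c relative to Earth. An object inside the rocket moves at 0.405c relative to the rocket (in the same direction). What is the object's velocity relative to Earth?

u = (u' + v)/(1 + u'v/c²)
Numerator: 0.405 + 0.758 = 1.163
Denominator: 1 + 0.30699 = 1.30699
u = 1.163/1.30699 = 0.8898c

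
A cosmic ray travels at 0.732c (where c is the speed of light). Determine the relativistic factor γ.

v/c = 0.732, so (v/c)² = 0.535824
1 - (v/c)² = 0.464176
γ = 1/√(0.464176) = 1.468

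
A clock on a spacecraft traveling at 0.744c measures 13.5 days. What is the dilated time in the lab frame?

Proper time Δt₀ = 13.5 days
γ = 1/√(1 - 0.744²) = 1.4966
Δt = γΔt₀ = 1.4966 × 13.5 = 20.20 days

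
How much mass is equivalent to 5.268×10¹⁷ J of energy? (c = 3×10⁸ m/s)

From E = mc², we get m = E/c²
c² = (3×10⁸)² = 9×10¹⁶ m²/s²
m = 5.268×10¹⁷ / 9×10¹⁶ = 5.853 kg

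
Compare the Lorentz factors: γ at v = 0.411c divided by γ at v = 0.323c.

γ₁ = 1/√(1 - 0.411²) = 1.097
γ₂ = 1/√(1 - 0.323²) = 1.057
γ₁/γ₂ = 1.097/1.057 = 1.038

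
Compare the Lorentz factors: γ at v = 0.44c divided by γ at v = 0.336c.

γ₁ = 1/√(1 - 0.44²) = 1.114
γ₂ = 1/√(1 - 0.336²) = 1.062
γ₁/γ₂ = 1.114/1.062 = 1.049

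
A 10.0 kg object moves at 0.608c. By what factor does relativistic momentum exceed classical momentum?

p_rel = γmv, p_class = mv
Ratio = γ = 1/√(1 - 0.608²) = 1.260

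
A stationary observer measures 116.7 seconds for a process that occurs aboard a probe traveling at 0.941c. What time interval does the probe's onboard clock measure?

Dilated time Δt = 116.7 seconds
γ = 1/√(1 - 0.941²) = 2.955
Δt₀ = Δt/γ = 116.7/2.955 = 39.49 seconds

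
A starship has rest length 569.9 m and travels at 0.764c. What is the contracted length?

Proper length L₀ = 569.9 m
γ = 1/√(1 - 0.764²) = 1.550
L = L₀/γ = 569.9/1.550 = 367.7 m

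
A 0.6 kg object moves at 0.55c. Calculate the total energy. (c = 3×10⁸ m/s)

γ = 1/√(1 - 0.55²) = 1.1974
mc² = 0.6 × (3×10⁸)² = 5.400×10¹⁶ J
E = γmc² = 1.1974 × 5.400×10¹⁶ = 6.466×10¹⁶ J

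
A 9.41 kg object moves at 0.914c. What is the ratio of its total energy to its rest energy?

E = γmc², E₀ = mc²
E/E₀ = γ = 1/√(1 - 0.914²) = 2.465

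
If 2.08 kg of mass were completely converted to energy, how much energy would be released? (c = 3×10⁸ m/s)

Using E = mc²:
c² = (3×10⁸)² = 9×10¹⁶ m²/s²
E = 2.08 × 9×10¹⁶ = 1.872×10¹⁷ J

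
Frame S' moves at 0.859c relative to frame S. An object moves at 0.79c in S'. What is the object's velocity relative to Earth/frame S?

u = (u' + v)/(1 + u'v/c²)
Numerator: 0.79 + 0.859 = 1.649
Denominator: 1 + 0.67861 = 1.67861
u = 1.649/1.67861 = 0.9824c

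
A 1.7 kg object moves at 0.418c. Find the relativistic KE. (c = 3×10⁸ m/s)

γ = 1/√(1 - 0.418²) = 1.1008
γ - 1 = 0.1008
KE = (γ-1)mc² = 0.1008 × 1.7 × (3×10⁸)² = 1.542×10¹⁶ J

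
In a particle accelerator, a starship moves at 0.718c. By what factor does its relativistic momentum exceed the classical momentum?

p_rel = γmv, p_class = mv
Ratio = γ = 1/√(1 - 0.718²)
= 1/√(0.484476) = 1.437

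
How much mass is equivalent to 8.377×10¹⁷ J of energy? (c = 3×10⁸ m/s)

From E = mc², we get m = E/c²
c² = (3×10⁸)² = 9×10¹⁶ m²/s²
m = 8.377×10¹⁷ / 9×10¹⁶ = 9.308 kg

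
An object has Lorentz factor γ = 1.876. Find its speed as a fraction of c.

From γ = 1/√(1 - v²/c²):
1/γ² = 1/1.876² = 0.2841
v²/c² = 1 - 0.2841 = 0.7159
v/c = √(0.7159) = 0.8461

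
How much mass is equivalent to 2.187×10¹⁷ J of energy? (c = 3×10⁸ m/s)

From E = mc², we get m = E/c²
c² = (3×10⁸)² = 9×10¹⁶ m²/s²
m = 2.187×10¹⁷ / 9×10¹⁶ = 2.430 kg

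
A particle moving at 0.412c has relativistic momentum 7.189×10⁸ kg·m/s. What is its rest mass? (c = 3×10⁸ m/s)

γ = 1/√(1 - 0.412²) = 1.0975
v = 0.412 × 3×10⁸ = 1.236×10⁸ m/s
m = p/(γv) = 7.189×10⁸/(1.0975 × 1.236×10⁸) = 5.300 kg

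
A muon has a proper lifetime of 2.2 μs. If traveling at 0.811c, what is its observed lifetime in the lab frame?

Proper lifetime τ₀ = 2.2 μs
γ = 1/√(1 - 0.811²) = 1.709
τ = γτ₀ = 1.709 × 2.2 μs = 3.760 μs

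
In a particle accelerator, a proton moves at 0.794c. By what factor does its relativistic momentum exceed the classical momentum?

p_rel = γmv, p_class = mv
Ratio = γ = 1/√(1 - 0.794²)
= 1/√(0.369564) = 1.645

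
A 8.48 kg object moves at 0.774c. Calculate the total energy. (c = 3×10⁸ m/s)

γ = 1/√(1 - 0.774²) = 1.579
mc² = 8.48 × (3×10⁸)² = 7.632×10¹⁷ J
E = γmc² = 1.579 × 7.632×10¹⁷ = 1.205×10¹⁸ J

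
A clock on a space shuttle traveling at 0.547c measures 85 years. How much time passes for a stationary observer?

Proper time Δt₀ = 85 years
γ = 1/√(1 - 0.547²) = 1.1946
Δt = γΔt₀ = 1.1946 × 85 = 101.5 years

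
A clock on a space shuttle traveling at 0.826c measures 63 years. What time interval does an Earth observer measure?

Proper time Δt₀ = 63 years
γ = 1/√(1 - 0.826²) = 1.774
Δt = γΔt₀ = 1.774 × 63 = 111.8 years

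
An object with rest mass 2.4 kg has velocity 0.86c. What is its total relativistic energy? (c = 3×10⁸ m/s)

γ = 1/√(1 - 0.86²) = 1.9597
mc² = 2.4 × (3×10⁸)² = 2.160×10¹⁷ J
E = γmc² = 1.9597 × 2.160×10¹⁷ = 4.233×10¹⁷ J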